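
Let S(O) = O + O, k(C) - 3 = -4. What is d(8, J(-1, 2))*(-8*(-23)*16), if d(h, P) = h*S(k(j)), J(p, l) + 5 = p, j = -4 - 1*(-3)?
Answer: -47104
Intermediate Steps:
j = -1 (j = -4 + 3 = -1)
k(C) = -1 (k(C) = 3 - 4 = -1)
S(O) = 2*O
J(p, l) = -5 + p
d(h, P) = -2*h (d(h, P) = h*(2*(-1)) = h*(-2) = -2*h)
d(8, J(-1, 2))*(-8*(-23)*16) = (-2*8)*(-8*(-23)*16) = -2944*16 = -16*2944 = -47104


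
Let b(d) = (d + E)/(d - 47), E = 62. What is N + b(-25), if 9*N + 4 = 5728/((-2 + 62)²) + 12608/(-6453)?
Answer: -11599537/11615400 ≈ -0.99863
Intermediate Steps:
b(d) = (62 + d)/(-47 + d) (b(d) = (d + 62)/(d - 47) = (62 + d)/(-47 + d))
N = -703814/1451925 (N = -4/9 + (5728/((-2 + 62)²) + 12608/(-6453))/9 = -4/9 + (5728/(60²) + 12608*(-1/6453))/9 = -4/9 + (5728/3600 - 12608/6453)/9 = -4/9 + (5728*(1/3600) - 12608/6453)/9 = -4/9 + (358/225 - 12608/6453)/9 = -4/9 + (⅑)*(-58514/161325) = -4/9 - 58514/1451925 = -703814/1451925 ≈ -0.48475)
N + b(-25) = -703814/1451925 + (62 - 25)/(-47 - 25) = -703814/1451925 + 37/(-72) = -703814/1451925 - 1/72*37 = -703814/1451925 - 37/72 = -11599537/11615400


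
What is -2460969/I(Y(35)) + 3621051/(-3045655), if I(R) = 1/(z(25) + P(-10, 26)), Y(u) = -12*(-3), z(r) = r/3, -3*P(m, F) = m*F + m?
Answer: -737034153357726/3045655 ≈ -2.4200e+8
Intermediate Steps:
P(m, F) = -m/3 - F*m/3 (P(m, F) = -(m*F + m)/3 = -(F*m + m)/3 = -(m + F*m)/3 = -m/3 - F*m/3)
z(r) = r/3 (z(r) = r*(⅓) = r/3)
Y(u) = 36
I(R) = 3/295 (I(R) = 1/((⅓)*25 - ⅓*(-10)*(1 + 26)) = 1/(25/3 - ⅓*(-10)*27) = 1/(25/3 + 90) = 1/(295/3) = 3/295)
-2460969/I(Y(35)) + 3621051/(-3045655) = -2460969/3/295 + 3621051/(-3045655) = -2460969*295/3 + 3621051*(-1/3045655) = -241995285 - 3621051/3045655 = -737034153357726/3045655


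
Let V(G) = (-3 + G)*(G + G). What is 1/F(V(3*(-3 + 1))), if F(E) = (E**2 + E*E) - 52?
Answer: 1/23276 ≈ 4.2963e-5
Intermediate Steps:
V(G) = 2*G*(-3 + G) (V(G) = (-3 + G)*(2*G) = 2*G*(-3 + G))
F(E) = -52 + 2*E**2 (F(E) = (E**2 + E**2) - 52 = 2*E**2 - 52 = -52 + 2*E**2)
1/F(V(3*(-3 + 1))) = 1/(-52 + 2*(2*(3*(-3 + 1))*(-3 + 3*(-3 + 1)))**2) = 1/(-52 + 2*(2*(3*(-2))*(-3 + 3*(-2)))**2) = 1/(-52 + 2*(2*(-6)*(-3 - 6))**2) = 1/(-52 + 2*(2*(-6)*(-9))**2) = 1/(-52 + 2*108**2) = 1/(-52 + 2*11664) = 1/(-52 + 23328) = 1/23276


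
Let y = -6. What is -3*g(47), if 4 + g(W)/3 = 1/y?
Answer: 75/2 ≈ 37.500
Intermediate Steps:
g(W) = -25/2 (g(W) = -12 + 3/(-6) = -12 + 3*(-⅙) = -12 - ½ = -25/2)
-3*g(47) = -3*(-25/2) = 75/2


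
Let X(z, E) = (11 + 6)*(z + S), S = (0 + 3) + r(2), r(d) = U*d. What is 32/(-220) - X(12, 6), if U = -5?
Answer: -4683/55 ≈ -85.146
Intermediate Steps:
r(d) = -5*d
S = -7 (S = (0 + 3) - 5*2 = 3 - 10 = -7)
X(z, E) = -119 + 17*z (X(z, E) = (11 + 6)*(z - 7) = 17*(-7 + z) = -119 + 17*z)
32/(-220) - X(12, 6) = 32/(-220) - (-119 + 17*12) = 32*(-1/220) - (-119 + 204) = -8/55 - 1*85 = -8/55 - 85 = -4683/55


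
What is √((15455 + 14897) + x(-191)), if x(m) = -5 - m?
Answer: √30538 ≈ 174.75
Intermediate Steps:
√((15455 + 14897) + x(-191)) = √((15455 + 14897) + (-5 - 1*(-191))) = √(30352 + (-5 + 191)) = √(30352 + 186) = √30538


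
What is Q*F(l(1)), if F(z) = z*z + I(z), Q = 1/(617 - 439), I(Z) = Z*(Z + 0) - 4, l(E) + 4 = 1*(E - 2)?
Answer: 23/89 ≈ 0.25843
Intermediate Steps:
l(E) = -6 + E (l(E) = -4 + 1*(E - 2) = -4 + 1*(-2 + E) = -4 + (-2 + E) = -6 + E)
I(Z) = -4 + Z**2 (I(Z) = Z*Z - 4 = Z**2 - 4 = -4 + Z**2)
Q = 1/178 ≈ 0.0056180
F(z) = -4 + 2*z**2 (F(z) = z*z + (-4 + z**2) = z**2 + (-4 + z**2) = -4 + 2*z**2)
Q*F(l(1)) = (-4 + 2*(-6 + 1)**2)/178 = (-4 + 2*(-5)**2)/178 = (-4 + 2*25)/178 = (-4 + 50)/178 = (1/178)*46 = 23/89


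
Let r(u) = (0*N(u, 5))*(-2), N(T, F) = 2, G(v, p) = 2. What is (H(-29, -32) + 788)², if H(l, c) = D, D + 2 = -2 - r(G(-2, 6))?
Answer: 614656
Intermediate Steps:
r(u) = 0 (r(u) = (0*2)*(-2) = 0*(-2) = 0)
D = -4 (D = -2 + (-2 - 1*0) = -2 + (-2 + 0) = -2 - 2 = -4)
H(l, c) = -4
(H(-29, -32) + 788)² = (-4 + 788)² = 784² = 614656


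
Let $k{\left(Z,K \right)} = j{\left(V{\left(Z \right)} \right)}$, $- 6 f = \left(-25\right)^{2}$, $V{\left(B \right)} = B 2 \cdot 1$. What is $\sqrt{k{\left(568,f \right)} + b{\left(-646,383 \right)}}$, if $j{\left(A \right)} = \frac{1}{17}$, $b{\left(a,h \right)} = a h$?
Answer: $\frac{3 i \sqrt{7944865}}{17} \approx 497.41 i$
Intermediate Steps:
$V{\left(B \right)} = 2 B$ ($V{\left(B \right)} = 2 B 1 = 2 B$)
$j{\left(A \right)} = \frac{1}{17}$
$f = - \frac{625}{6}$ ($f = - \frac{\left(-25\right)^{2}}{6} = \left(- \frac{1}{6}\right) 625 = - \frac{625}{6} \approx -104.17$)
$k{\left(Z,K \right)} = \frac{1}{17}$
$\sqrt{k{\left(568,f \right)} + b{\left(-646,383 \right)}} = \sqrt{\frac{1}{17} - 247418} = \sqrt{- \frac{4206105}{17}} = \frac{3 i \sqrt{7944865}}{17}$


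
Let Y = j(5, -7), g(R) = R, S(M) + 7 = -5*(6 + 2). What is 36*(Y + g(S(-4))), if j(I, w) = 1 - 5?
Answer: -1836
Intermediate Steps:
j(I, w) = -4
S(M) = -47 (S(M) = -7 - 5*(6 + 2) = -7 - 5*8 = -7 - 40 = -47)
Y = -4
36*(Y + g(S(-4))) = 36*(-4 - 47) = 36*(-51) = -1836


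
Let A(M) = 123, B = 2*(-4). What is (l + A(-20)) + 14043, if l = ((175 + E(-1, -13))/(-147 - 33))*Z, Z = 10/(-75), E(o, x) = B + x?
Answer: 9562127/675 ≈ 14166.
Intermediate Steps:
B = -8
E(o, x) = -8 + x
Z = -2/15 (Z = 10*(-1/75) = -2/15 ≈ -0.13333)
l = 77/675 (l = ((175 + (-8 - 13))/(-147 - 33))*(-2/15) = ((175 - 21)/(-180))*(-2/15) = (154*(-1/180))*(-2/15) = -77/90*(-2/15) = 77/675 ≈ 0.11407)
(l + A(-20)) + 14043 = (77/675 + 123) + 14043 = 83102/675 + 14043 = 9562127/675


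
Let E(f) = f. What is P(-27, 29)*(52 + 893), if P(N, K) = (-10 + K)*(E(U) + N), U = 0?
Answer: -484785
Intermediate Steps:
P(N, K) = N*(-10 + K) (P(N, K) = (-10 + K)*(0 + N) = (-10 + K)*N = N*(-10 + K))
P(-27, 29)*(52 + 893) = (-27*(-10 + 29))*(52 + 893) = -27*19*945 = -513*945 = -484785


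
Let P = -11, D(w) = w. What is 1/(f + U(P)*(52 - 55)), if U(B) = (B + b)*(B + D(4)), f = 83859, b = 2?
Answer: 1/83670 ≈ 1.1952e-5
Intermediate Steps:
U(B) = (2 + B)*(4 + B) (U(B) = (B + 2)*(B + 4) = (2 + B)*(4 + B))
1/(f + U(P)*(52 - 55)) = 1/(83859 + (8 + (-11)**2 + 6*(-11))*(52 - 55)) = 1/(83859 + (8 + 121 - 66)*(-3)) = 1/(83859 + 63*(-3)) = 1/(83859 - 189) = 1/83670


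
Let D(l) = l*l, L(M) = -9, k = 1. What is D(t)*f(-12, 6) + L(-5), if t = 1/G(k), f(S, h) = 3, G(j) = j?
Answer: -6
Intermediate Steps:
t = 1 (t = 1/1 = 1)
D(l) = l²
D(t)*f(-12, 6) + L(-5) = 1²*3 - 9 = 1*3 - 9 = 3 - 9 = -6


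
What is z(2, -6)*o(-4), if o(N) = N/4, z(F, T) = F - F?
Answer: 0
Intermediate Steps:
z(F, T) = 0
o(N) = N/4
z(2, -6)*o(-4) = 0*((¼)*(-4)) = 0*(-1) = 0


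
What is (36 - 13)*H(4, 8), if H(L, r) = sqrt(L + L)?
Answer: 46*sqrt(2) ≈ 65.054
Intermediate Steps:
H(L, r) = sqrt(2)*sqrt(L) (H(L, r) = sqrt(2*L) = sqrt(2)*sqrt(L))
(36 - 13)*H(4, 8) = (36 - 13)*(sqrt(2)*sqrt(4)) = 23*(sqrt(2)*2) = 23*(2*sqrt(2)) = 46*sqrt(2)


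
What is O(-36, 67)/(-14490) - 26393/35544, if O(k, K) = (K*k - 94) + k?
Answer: -48680287/85838760 ≈ -0.56711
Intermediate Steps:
O(k, K) = -94 + k + K*k (O(k, K) = (-94 + K*k) + k = -94 + k + K*k)
O(-36, 67)/(-14490) - 26393/35544 = (-94 - 36 + 67*(-36))/(-14490) - 26393/35544 = (-94 - 36 - 2412)*(-1/14490) - 26393*1/35544 = -2542*(-1/14490) - 26393/35544 = 1271/7245 - 26393/35544 = -48680287/85838760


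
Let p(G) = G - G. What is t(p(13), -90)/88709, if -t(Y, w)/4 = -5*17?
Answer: 340/88709 ≈ 0.0038328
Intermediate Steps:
p(G) = 0
t(Y, w) = 340 (t(Y, w) = -(-20)*17 = -4*(-85) = 340)
t(p(13), -90)/88709 = 340/88709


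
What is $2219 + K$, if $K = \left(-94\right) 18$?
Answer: $527$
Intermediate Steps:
$K = -1692$
$2219 + K = 2219 - 1692 = 527$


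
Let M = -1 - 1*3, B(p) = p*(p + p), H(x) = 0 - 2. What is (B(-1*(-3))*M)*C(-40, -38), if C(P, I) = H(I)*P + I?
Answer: -3024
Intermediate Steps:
H(x) = -2
C(P, I) = I - 2*P (C(P, I) = -2*P + I = I - 2*P)
B(p) = 2*p² (B(p) = p*(2*p) = 2*p²)
M = -4 (M = -1 - 3 = -4)
(B(-1*(-3))*M)*C(-40, -38) = ((2*(-1*(-3))²)*(-4))*(-38 - 2*(-40)) = ((2*3²)*(-4))*(-38 + 80) = ((2*9)*(-4))*42 = (18*(-4))*42 = -72*42 = -3024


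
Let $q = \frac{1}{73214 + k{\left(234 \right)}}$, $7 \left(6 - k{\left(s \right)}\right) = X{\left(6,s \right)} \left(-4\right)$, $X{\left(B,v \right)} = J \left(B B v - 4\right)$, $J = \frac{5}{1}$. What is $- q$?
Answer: $- \frac{7}{680940} \approx -1.028 \cdot 10^{-5}$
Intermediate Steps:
$J = 5$ ($J = 5 \cdot 1 = 5$)
$X{\left(B,v \right)} = -20 + 5 v B^{2}$ ($X{\left(B,v \right)} = 5 \left(B B v - 4\right) = 5 \left(B^{2} v - 4\right) = 5 \left(v B^{2} - 4\right) = 5 \left(-4 + v B^{2}\right) = -20 + 5 v B^{2}$)
$k{\left(s \right)} = - \frac{38}{7} + \frac{720 s}{7}$ ($k{\left(s \right)} = 6 - \frac{\left(-20 + 5 s 6^{2}\right) \left(-4\right)}{7} = 6 - \frac{\left(-20 + 5 s 36\right) \left(-4\right)}{7} = 6 - \frac{\left(-20 + 180 s\right) \left(-4\right)}{7} = 6 - \frac{80 - 720 s}{7} = 6 + \left(- \frac{80}{7} + \frac{720 s}{7}\right) = - \frac{38}{7} + \frac{720 s}{7}$)
$q = \frac{7}{680940}$ ($q = \frac{1}{73214 + \left(- \frac{38}{7} + \frac{720}{7} \cdot 234\right)} = \frac{1}{73214 + \left(- \frac{38}{7} + \frac{168480}{7}\right)} = \frac{1}{73214 + \frac{168442}{7}} = \frac{1}{\frac{680940}{7}} = \frac{7}{680940} \approx 1.028 \cdot 10^{-5}$)
$- q = \left(-1\right) \frac{7}{680940} = - \frac{7}{680940}$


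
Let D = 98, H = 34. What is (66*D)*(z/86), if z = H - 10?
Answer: 77616/43 ≈ 1805.0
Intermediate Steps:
z = 24 (z = 34 - 10 = 24)
(66*D)*(z/86) = (66*98)*(24/86) = 6468*(24*(1/86)) = 6468*(12/43) = 77616/43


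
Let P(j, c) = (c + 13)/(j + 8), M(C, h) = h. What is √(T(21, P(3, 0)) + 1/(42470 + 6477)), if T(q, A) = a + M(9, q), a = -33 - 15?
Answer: 4*I*√4042924306/48947 ≈ 5.1962*I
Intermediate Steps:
P(j, c) = (13 + c)/(8 + j)
a = -48
T(q, A) = -48 + q
√(T(21, P(3, 0)) + 1/(42470 + 6477)) = √((-48 + 21) + 1/(42470 + 6477)) = √(-27 + 1/48947) = √(-1321568/48947) = 4*I*√4042924306/48947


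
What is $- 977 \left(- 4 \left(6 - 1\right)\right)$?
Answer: $19540$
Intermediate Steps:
$- 977 \left(- 4 \left(6 - 1\right)\right) = - 977 \left(\left(-4\right) 5\right) = \left(-977\right) \left(-20\right) = 19540$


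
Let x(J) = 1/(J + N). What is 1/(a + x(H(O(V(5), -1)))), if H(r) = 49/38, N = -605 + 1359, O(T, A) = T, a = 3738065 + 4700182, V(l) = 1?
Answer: 28701/242186127185 ≈ 1.1851e-7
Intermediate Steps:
a = 8438247
N = 754
H(r) = 49/38 (H(r) = 49*(1/38) = 49/38)
x(J) = 1/(754 + J) (x(J) = 1/(J + 754) = 1/(754 + J))
1/(a + x(H(O(V(5), -1)))) = 1/(8438247 + 1/(754 + 49/38)) = 1/(8438247 + 1/(28701/38)) = 1/(8438247 + 38/28701) = 1/(242186127185/28701) = 28701/242186127185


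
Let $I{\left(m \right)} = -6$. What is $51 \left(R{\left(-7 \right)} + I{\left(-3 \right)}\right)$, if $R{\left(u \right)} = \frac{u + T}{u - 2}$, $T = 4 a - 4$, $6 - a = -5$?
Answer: $-493$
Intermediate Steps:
$a = 11$ ($a = 6 - -5 = 6 + 5 = 11$)
$T = 40$ ($T = 4 \cdot 11 - 4 = 44 - 4 = 40$)
$R{\left(u \right)} = \frac{40 + u}{-2 + u}$ ($R{\left(u \right)} = \frac{u + 40}{u - 2} = \frac{40 + u}{-2 + u}$)
$51 \left(R{\left(-7 \right)} + I{\left(-3 \right)}\right) = 51 \left(\frac{40 - 7}{-2 - 7} - 6\right) = 51 \left(\frac{1}{-9} \cdot 33 - 6\right) = 51 \left(\left(- \frac{1}{9}\right) 33 - 6\right) = 51 \left(- \frac{11}{3} - 6\right) = 51 \left(- \frac{29}{3}\right) = -493$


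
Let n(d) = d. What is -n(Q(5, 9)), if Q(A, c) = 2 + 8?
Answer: -10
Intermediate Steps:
Q(A, c) = 10
-n(Q(5, 9)) = -1*10 = -10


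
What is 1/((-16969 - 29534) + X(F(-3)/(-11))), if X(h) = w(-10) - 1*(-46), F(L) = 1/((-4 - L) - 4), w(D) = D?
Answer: -1/46467 ≈ -2.1521e-5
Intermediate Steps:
F(L) = 1/(-8 - L)
X(h) = 36 (X(h) = -10 - 1*(-46) = -10 + 46 = 36)
1/((-16969 - 29534) + X(F(-3)/(-11))) = 1/((-16969 - 29534) + 36) = 1/(-46503 + 36) = 1/(-46467) = -1/46467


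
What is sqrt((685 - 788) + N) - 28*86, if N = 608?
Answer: -2408 + sqrt(505) ≈ -2385.5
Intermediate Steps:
sqrt((685 - 788) + N) - 28*86 = sqrt((685 - 788) + 608) - 28*86 = sqrt(-103 + 608) - 2408 = sqrt(505) - 2408 = -2408 + sqrt(505)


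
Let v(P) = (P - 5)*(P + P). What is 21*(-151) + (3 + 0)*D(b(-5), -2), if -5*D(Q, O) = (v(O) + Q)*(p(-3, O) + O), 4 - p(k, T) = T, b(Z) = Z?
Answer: -16131/5 ≈ -3226.2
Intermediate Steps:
v(P) = 2*P*(-5 + P) (v(P) = (-5 + P)*(2*P) = 2*P*(-5 + P))
p(k, T) = 4 - T
D(Q, O) = -4*Q/5 - 8*O*(-5 + O)/5 (D(Q, O) = -(2*O*(-5 + O) + Q)*((4 - O) + O)/5 = -(Q + 2*O*(-5 + O))*4/5 = -(4*Q + 8*O*(-5 + O))/5 = -4*Q/5 - 8*O*(-5 + O)/5)
21*(-151) + (3 + 0)*D(b(-5), -2) = 21*(-151) + (3 + 0)*(8*(-2) - 8/5*(-2)**2 - 4/5*(-5)) = -3171 + 3*(-16 - 8/5*4 + 4) = -3171 + 3*(-16 - 32/5 + 4) = -3171 + 3*(-92/5) = -3171 - 276/5 = -16131/5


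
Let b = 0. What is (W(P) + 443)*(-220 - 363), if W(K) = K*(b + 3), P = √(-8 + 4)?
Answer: -258269 - 3498*I ≈ -2.5827e+5 - 3498.0*I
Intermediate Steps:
P = 2*I (P = √(-4) = 2*I ≈ 2.0*I)
W(K) = 3*K (W(K) = K*(0 + 3) = K*3 = 3*K)
(W(P) + 443)*(-220 - 363) = (3*(2*I) + 443)*(-220 - 363) = (6*I + 443)*(-583) = (443 + 6*I)*(-583) = -258269 - 3498*I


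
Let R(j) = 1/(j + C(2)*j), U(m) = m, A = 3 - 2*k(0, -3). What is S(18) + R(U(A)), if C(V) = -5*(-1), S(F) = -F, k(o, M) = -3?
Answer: -971/54 ≈ -17.981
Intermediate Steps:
A = 9 (A = 3 - 2*(-3) = 3 + 6 = 9)
C(V) = 5
R(j) = 1/(6*j) (R(j) = 1/(j + 5*j) = 1/(6*j))
S(18) + R(U(A)) = -1*18 + (⅙)/9 = -18 + (⅙)*(⅑) = -18 + 1/54 = -971/54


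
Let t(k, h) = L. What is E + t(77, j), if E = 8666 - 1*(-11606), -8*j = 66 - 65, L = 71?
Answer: 20343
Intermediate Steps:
j = -⅛ (j = -(66 - 65)/8 = -⅛*1 = -⅛ ≈ -0.12500)
E = 20272 (E = 8666 + 11606 = 20272)
t(k, h) = 71
E + t(77, j) = 20272 + 71 = 20343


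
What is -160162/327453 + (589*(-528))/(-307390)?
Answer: 26301533098/50327888835 ≈ 0.52260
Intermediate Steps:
-160162/327453 + (589*(-528))/(-307390) = -160162*1/327453 - 310992*(-1/307390) = -160162/327453 + 155496/153695 = 26301533098/50327888835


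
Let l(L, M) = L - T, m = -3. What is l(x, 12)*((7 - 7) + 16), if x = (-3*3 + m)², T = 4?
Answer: 2240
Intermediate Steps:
x = 144 (x = (-3*3 - 3)² = (-9 - 3)² = (-12)² = 144)
l(L, M) = -4 + L (l(L, M) = L - 1*4 = L - 4 = -4 + L)
l(x, 12)*((7 - 7) + 16) = (-4 + 144)*((7 - 7) + 16) = 140*(0 + 16) = 140*16 = 2240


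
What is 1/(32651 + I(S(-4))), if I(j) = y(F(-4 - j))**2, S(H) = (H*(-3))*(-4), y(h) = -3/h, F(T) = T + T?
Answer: 7744/252849353 ≈ 3.0627e-5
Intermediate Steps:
F(T) = 2*T
S(H) = 12*H (S(H) = -3*H*(-4) = 12*H)
I(j) = 9/(-8 - 2*j)**2 (I(j) = (-3*1/(2*(-4 - j)))**2 = (-3/(-8 - 2*j))**2 = 9/(-8 - 2*j)**2)
1/(32651 + I(S(-4))) = 1/(32651 + 9/(4*(4 + 12*(-4))**2)) = 1/(32651 + 9/(4*(4 - 48)**2)) = 1/(32651 + (9/4)/(-44)**2) = 1/(32651 + (9/4)*(1/1936)) = 1/(32651 + 9/7744) = 1/(252849353/7744) = 7744/252849353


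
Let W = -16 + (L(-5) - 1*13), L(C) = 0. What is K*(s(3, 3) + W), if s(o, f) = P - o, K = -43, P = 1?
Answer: 1333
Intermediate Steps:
s(o, f) = 1 - o
W = -29 (W = -16 + (0 - 1*13) = -16 + (0 - 13) = -16 - 13 = -29)
K*(s(3, 3) + W) = -43*((1 - 1*3) - 29) = -43*((1 - 3) - 29) = -43*(-2 - 29) = -43*(-31) = 1333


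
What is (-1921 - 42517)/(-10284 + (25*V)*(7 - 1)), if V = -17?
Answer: 22219/6417 ≈ 3.4625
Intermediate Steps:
(-1921 - 42517)/(-10284 + (25*V)*(7 - 1)) = (-1921 - 42517)/(-10284 + (25*(-17))*(7 - 1)) = -44438/(-10284 - 425*6) = -44438/(-10284 - 2550) = -44438/(-12834) = -44438*(-1/12834) = 22219/6417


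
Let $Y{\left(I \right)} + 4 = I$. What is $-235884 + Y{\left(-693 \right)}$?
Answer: $-236581$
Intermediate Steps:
$Y{\left(I \right)} = -4 + I$
$-235884 + Y{\left(-693 \right)} = -235884 - 697 = -236581$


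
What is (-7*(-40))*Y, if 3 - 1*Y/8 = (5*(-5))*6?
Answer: 342720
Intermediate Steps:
Y = 1224 (Y = 24 - 8*5*(-5)*6 = 24 - (-200)*6 = 24 - 8*(-150) = 24 + 1200 = 1224)
(-7*(-40))*Y = -7*(-40)*1224 = 280*1224 = 342720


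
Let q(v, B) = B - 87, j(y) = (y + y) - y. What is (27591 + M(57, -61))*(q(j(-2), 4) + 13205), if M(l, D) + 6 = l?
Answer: 362718324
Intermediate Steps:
M(l, D) = -6 + l
j(y) = y (j(y) = 2*y - y = y)
q(v, B) = -87 + B
(27591 + M(57, -61))*(q(j(-2), 4) + 13205) = (27591 + (-6 + 57))*((-87 + 4) + 13205) = (27591 + 51)*(-83 + 13205) = 27642*13122 = 362718324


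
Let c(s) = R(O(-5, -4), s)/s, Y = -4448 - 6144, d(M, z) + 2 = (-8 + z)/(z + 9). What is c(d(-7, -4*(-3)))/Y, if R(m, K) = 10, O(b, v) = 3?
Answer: 105/201248 ≈ 0.00052174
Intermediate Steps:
d(M, z) = -2 + (-8 + z)/(9 + z) (d(M, z) = -2 + (-8 + z)/(z + 9) = -2 + (-8 + z)/(9 + z))
Y = -10592
c(s) = 10/s
c(d(-7, -4*(-3)))/Y = (10/(((-26 - (-4)*(-3))/(9 - 4*(-3)))))/(-10592) = (10/(((-26 - 1*12)/(9 + 12))))*(-1/10592) = (10/(((-26 - 12)/21)))*(-1/10592) = (10/(((1/21)*(-38))))*(-1/10592) = (10/(-38/21))*(-1/10592) = (10*(-21/38))*(-1/10592) = -105/19*(-1/10592) = 105/201248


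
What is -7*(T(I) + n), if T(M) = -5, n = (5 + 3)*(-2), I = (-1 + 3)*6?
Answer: 147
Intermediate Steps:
I = 12 (I = 2*6 = 12)
n = -16 (n = 8*(-2) = -16)
-7*(T(I) + n) = -7*(-5 - 16) = -7*(-21) = 147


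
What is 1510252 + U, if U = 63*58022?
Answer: 5165638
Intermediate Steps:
U = 3655386
1510252 + U = 1510252 + 3655386 = 5165638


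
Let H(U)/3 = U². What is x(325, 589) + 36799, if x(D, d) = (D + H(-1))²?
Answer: 144383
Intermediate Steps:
H(U) = 3*U²
x(D, d) = (3 + D)² (x(D, d) = (D + 3*(-1)²)² = (D + 3*1)² = (D + 3)² = (3 + D)²)
x(325, 589) + 36799 = (3 + 325)² + 36799 = 328² + 36799 = 107584 + 36799 = 144383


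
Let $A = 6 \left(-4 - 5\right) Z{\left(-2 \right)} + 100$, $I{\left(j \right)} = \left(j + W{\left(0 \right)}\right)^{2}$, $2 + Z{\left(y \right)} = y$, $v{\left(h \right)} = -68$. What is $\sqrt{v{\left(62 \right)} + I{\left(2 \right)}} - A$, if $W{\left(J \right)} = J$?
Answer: $-316 + 8 i \approx -316.0 + 8.0 i$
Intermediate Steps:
$Z{\left(y \right)} = -2 + y$
$I{\left(j \right)} = j^{2}$ ($I{\left(j \right)} = \left(j + 0\right)^{2} = j^{2}$)
$A = 316$ ($A = 6 \left(-4 - 5\right) \left(-2 - 2\right) + 100 = 6 \left(-9\right) \left(-4\right) + 100 = \left(-54\right) \left(-4\right) + 100 = 216 + 100 = 316$)
$\sqrt{v{\left(62 \right)} + I{\left(2 \right)}} - A = \sqrt{-68 + 2^{2}} - 316 = \sqrt{-68 + 4} - 316 = \sqrt{-64} - 316 = 8 i - 316 = -316 + 8 i$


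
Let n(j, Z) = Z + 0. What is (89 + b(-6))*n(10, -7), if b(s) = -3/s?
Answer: -1253/2 ≈ -626.50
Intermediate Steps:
n(j, Z) = Z
(89 + b(-6))*n(10, -7) = (89 - 3/(-6))*(-7) = (89 - 3*(-1/6))*(-7) = (89 + 1/2)*(-7) = (179/2)*(-7) = -1253/2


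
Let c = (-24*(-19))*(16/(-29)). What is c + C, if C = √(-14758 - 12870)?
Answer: -7296/29 + 2*I*√6907 ≈ -251.59 + 166.22*I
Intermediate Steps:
C = 2*I*√6907 (C = √(-27628) = 2*I*√6907 ≈ 166.22*I)
c = -7296/29 (c = 456*(16*(-1/29)) = 456*(-16/29) = -7296/29 ≈ -251.59)
c + C = -7296/29 + 2*I*√6907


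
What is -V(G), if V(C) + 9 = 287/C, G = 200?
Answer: 1513/200 ≈ 7.5650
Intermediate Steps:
V(C) = -9 + 287/C
-V(G) = -(-9 + 287/200) = -1*(-1513/200) = 1513/200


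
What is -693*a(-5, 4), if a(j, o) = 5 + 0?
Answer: -3465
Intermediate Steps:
a(j, o) = 5
-693*a(-5, 4) = -693*5 = -3465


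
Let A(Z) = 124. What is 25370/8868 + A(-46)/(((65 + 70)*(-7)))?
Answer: 3812503/1396710 ≈ 2.7296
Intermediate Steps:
25370/8868 + A(-46)/(((65 + 70)*(-7))) = 25370/8868 + 124/(((65 + 70)*(-7))) = 25370*(1/8868) + 124/((135*(-7))) = 12685/4434 + 124/(-945) = 12685/4434 + 124*(-1/945) = 12685/4434 - 124/945 = 3812503/1396710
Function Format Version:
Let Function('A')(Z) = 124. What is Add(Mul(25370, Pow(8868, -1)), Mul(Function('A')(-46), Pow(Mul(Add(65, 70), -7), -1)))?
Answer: Rational(3812503, 1396710) ≈ 2.7296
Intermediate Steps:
Add(Mul(25370, Pow(8868, -1)), Mul(Function('A')(-46), Pow(Mul(Add(65, 70), -7), -1))) = Add(Mul(25370, Pow(8868, -1)), Mul(124, Pow(Mul(Add(65, 70), -7), -1))) = Add(Mul(25370, Rational(1, 8868)), Mul(124, Pow(Mul(135, -7), -1))) = Add(Rational(12685, 4434), Mul(124, Pow(-945, -1))) = Add(Rational(12685, 4434), Mul(124, Rational(-1, 945))) = Add(Rational(12685, 4434), Rational(-124, 945)) = Rational(3812503, 1396710)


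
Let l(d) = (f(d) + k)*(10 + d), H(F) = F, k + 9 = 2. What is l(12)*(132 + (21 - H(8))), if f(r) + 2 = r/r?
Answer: -25520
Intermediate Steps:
k = -7 (k = -9 + 2 = -7)
f(r) = -1 (f(r) = -2 + r/r = -2 + 1 = -1)
l(d) = -80 - 8*d (l(d) = (-1 - 7)*(10 + d) = -8*(10 + d) = -80 - 8*d)
l(12)*(132 + (21 - H(8))) = (-80 - 8*12)*(132 + (21 - 1*8)) = (-80 - 96)*(132 + (21 - 8)) = -176*(132 + 13) = -176*145 = -25520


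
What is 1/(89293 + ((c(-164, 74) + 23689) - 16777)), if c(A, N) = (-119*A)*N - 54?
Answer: 1/1540335 ≈ 6.4921e-7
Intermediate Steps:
c(A, N) = -54 - 119*A*N (c(A, N) = -119*A*N - 54 = -54 - 119*A*N)
1/(89293 + ((c(-164, 74) + 23689) - 16777)) = 1/(89293 + (((-54 - 119*(-164)*74) + 23689) - 16777)) = 1/(89293 + (((-54 + 1444184) + 23689) - 16777)) = 1/(89293 + ((1444130 + 23689) - 16777)) = 1/(89293 + (1467819 - 16777)) = 1/(89293 + 1451042) = 1/1540335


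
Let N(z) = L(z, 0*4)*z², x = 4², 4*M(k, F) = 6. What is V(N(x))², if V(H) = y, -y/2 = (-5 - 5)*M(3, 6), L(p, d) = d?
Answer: 900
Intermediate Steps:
M(k, F) = 3/2 (M(k, F) = (¼)*6 = 3/2)
x = 16
N(z) = 0 (N(z) = (0*4)*z² = 0*z² = 0)
y = 30 (y = -2*(-5 - 5)*3/2 = -(-20)*3/2 = -2*(-15) = 30)
V(H) = 30
V(N(x))² = 30² = 900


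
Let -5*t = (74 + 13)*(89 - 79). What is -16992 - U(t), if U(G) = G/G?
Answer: -16993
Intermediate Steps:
t = -174 (t = -(74 + 13)*(89 - 79)/5 = -87*10/5 = -⅕*870 = -174)
U(G) = 1
-16992 - U(t) = -16992 - 1*1 = -16992 - 1 = -16993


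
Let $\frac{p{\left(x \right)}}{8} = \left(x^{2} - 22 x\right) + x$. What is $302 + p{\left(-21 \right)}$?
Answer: $7358$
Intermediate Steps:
$p{\left(x \right)} = - 168 x + 8 x^{2}$ ($p{\left(x \right)} = 8 \left(\left(x^{2} - 22 x\right) + x\right) = 8 \left(x^{2} - 21 x\right) = - 168 x + 8 x^{2}$)
$302 + p{\left(-21 \right)} = 302 + 8 \left(-21\right) \left(-21 - 21\right) = 302 + 8 \left(-21\right) \left(-42\right) = 302 + 7056 = 7358$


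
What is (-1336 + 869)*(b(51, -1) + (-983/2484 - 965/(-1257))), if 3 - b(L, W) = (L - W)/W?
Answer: -26913641041/1040796 ≈ -25859.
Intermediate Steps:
b(L, W) = 3 - (L - W)/W
(-1336 + 869)*(b(51, -1) + (-983/2484 - 965/(-1257))) = (-1336 + 869)*((4 - 1*51/(-1)) + (-983/2484 - 965/(-1257))) = -467*((4 - 1*51*(-1)) + (-983*1/2484 - 965*(-1/1257))) = -467*((4 + 51) + (-983/2484 + 965/1257)) = -467*(55 + 387143/1040796) = -467*57630923/1040796 = -26913641041/1040796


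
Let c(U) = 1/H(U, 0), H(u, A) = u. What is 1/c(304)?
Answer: 304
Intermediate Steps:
c(U) = 1/U
1/c(304) = 1/(1/304) = 304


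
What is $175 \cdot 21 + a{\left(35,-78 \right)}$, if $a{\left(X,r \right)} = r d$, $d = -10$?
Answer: $4455$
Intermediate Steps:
$a{\left(X,r \right)} = - 10 r$ ($a{\left(X,r \right)} = r \left(-10\right) = - 10 r$)
$175 \cdot 21 + a{\left(35,-78 \right)} = 175 \cdot 21 - -780 = 3675 + 780 = 4455$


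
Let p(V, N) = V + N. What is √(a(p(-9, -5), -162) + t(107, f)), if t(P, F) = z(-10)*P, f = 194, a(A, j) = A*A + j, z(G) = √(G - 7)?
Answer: √(34 + 107*I*√17) ≈ 15.435 + 14.291*I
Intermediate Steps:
p(V, N) = N + V
z(G) = √(-7 + G)
a(A, j) = j + A² (a(A, j) = A² + j = j + A²)
t(P, F) = I*P*√17 (t(P, F) = √(-7 - 10)*P = √(-17)*P = (I*√17)*P = I*P*√17)
√(a(p(-9, -5), -162) + t(107, f)) = √((-162 + (-5 - 9)²) + I*107*√17) = √((-162 + (-14)²) + 107*I*√17) = √((-162 + 196) + 107*I*√17) = √(34 + 107*I*√17)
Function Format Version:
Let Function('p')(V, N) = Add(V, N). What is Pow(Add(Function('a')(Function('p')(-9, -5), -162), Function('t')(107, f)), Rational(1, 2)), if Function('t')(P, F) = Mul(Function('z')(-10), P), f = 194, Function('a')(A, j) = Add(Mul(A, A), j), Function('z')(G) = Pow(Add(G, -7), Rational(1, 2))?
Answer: Pow(Add(34, Mul(107, I, Pow(17, Rational(1, 2)))), Rational(1, 2)) ≈ Add(15.435, Mul(14.291, I))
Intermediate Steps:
Function('p')(V, N) = Add(N, V)
Function('z')(G) = Pow(Add(-7, G), Rational(1, 2))
Function('a')(A, j) = Add(j, Pow(A, 2)) (Function('a')(A, j) = Add(Pow(A, 2), j) = Add(j, Pow(A, 2)))
Function('t')(P, F) = Mul(I, P, Pow(17, Rational(1, 2))) (Function('t')(P, F) = Mul(Pow(Add(-7, -10), Rational(1, 2)), P) = Mul(Pow(-17, Rational(1, 2)), P) = Mul(Mul(I, Pow(17, Rational(1, 2))), P) = Mul(I, P, Pow(17, Rational(1, 2))))
Pow(Add(Function('a')(Function('p')(-9, -5), -162), Function('t')(107, f)), Rational(1, 2)) = Pow(Add(Add(-162, Pow(Add(-5, -9), 2)), Mul(I, 107, Pow(17, Rational(1, 2)))), Rational(1, 2)) = Pow(Add(Add(-162, Pow(-14, 2)), Mul(107, I, Pow(17, Rational(1, 2)))), Rational(1, 2)) = Pow(Add(Add(-162, 196), Mul(107, I, Pow(17, Rational(1, 2)))), Rational(1, 2)) = Pow(Add(34, Mul(107, I, Pow(17, Rational(1, 2)))), Rational(1, 2))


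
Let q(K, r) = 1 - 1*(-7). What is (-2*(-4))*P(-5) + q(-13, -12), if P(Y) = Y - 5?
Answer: -72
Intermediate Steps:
P(Y) = -5 + Y
q(K, r) = 8 (q(K, r) = 1 + 7 = 8)
(-2*(-4))*P(-5) + q(-13, -12) = (-2*(-4))*(-5 - 5) + 8 = 8*(-10) + 8 = -80 + 8 = -72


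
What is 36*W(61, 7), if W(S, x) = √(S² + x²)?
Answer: 36*√3770 ≈ 2210.4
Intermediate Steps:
36*W(61, 7) = 36*√(61² + 7²) = 36*√(3721 + 49) = 36*√3770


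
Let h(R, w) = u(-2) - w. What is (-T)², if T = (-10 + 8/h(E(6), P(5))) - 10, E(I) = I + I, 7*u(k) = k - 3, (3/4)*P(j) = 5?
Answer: 10679824/24025 ≈ 444.53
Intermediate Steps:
P(j) = 20/3 (P(j) = (4/3)*5 = 20/3)
u(k) = -3/7 + k/7 (u(k) = (k - 3)/7 = (-3 + k)/7 = -3/7 + k/7)
E(I) = 2*I
h(R, w) = -5/7 - w (h(R, w) = (-3/7 + (⅐)*(-2)) - w = (-3/7 - 2/7) - w = -5/7 - w)
T = -3268/155 (T = (-10 + 8/(-5/7 - 1*20/3)) - 10 = (-10 + 8/(-5/7 - 20/3)) - 10 = (-10 + 8/(-155/21)) - 10 = (-10 + 8*(-21/155)) - 10 = (-10 - 168/155) - 10 = -1718/155 - 10 = -3268/155 ≈ -21.084)
(-T)² = (-1*(-3268/155))² = (3268/155)² = 10679824/24025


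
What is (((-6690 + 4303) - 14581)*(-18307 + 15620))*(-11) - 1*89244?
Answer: -501612420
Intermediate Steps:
(((-6690 + 4303) - 14581)*(-18307 + 15620))*(-11) - 1*89244 = ((-2387 - 14581)*(-2687))*(-11) - 89244 = -16968*(-2687)*(-11) - 89244 = 45593016*(-11) - 89244 = -501523176 - 89244 = -501612420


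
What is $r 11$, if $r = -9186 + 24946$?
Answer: $173360$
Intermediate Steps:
$r = 15760$
$r 11 = 15760 \cdot 11 = 173360$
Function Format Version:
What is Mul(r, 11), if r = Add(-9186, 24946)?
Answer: 173360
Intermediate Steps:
r = 15760
Mul(r, 11) = Mul(15760, 11) = 173360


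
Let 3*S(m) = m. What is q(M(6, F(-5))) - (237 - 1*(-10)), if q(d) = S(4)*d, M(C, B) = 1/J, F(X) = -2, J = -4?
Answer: -742/3 ≈ -247.33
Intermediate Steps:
M(C, B) = -¼ (M(C, B) = 1/(-4) = -¼)
S(m) = m/3
q(d) = 4*d/3 (q(d) = ((⅓)*4)*d = 4*d/3)
q(M(6, F(-5))) - (237 - 1*(-10)) = (4/3)*(-¼) - (237 - 1*(-10)) = -⅓ - (237 + 10) = -⅓ - 1*247 = -⅓ - 247 = -742/3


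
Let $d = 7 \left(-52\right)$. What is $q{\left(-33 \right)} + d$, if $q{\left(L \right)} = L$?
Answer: $-397$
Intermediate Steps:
$d = -364$
$q{\left(-33 \right)} + d = -33 - 364 = -397$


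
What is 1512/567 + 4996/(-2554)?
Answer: 2722/3831 ≈ 0.71052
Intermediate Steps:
1512/567 + 4996/(-2554) = 1512*(1/567) + 4996*(-1/2554) = 8/3 - 2498/1277 = 2722/3831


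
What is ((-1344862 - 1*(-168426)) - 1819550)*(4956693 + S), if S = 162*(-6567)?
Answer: -11662891144254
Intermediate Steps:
S = -1063854
((-1344862 - 1*(-168426)) - 1819550)*(4956693 + S) = ((-1344862 - 1*(-168426)) - 1819550)*(4956693 - 1063854) = ((-1344862 + 168426) - 1819550)*3892839 = (-1176436 - 1819550)*3892839 = -2995986*3892839 = -11662891144254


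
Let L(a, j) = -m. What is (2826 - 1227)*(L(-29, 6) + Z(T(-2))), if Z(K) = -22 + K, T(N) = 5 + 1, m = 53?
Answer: -110331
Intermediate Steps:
T(N) = 6
L(a, j) = -53 (L(a, j) = -1*53 = -53)
(2826 - 1227)*(L(-29, 6) + Z(T(-2))) = (2826 - 1227)*(-53 + (-22 + 6)) = 1599*(-53 - 16) = 1599*(-69) = -110331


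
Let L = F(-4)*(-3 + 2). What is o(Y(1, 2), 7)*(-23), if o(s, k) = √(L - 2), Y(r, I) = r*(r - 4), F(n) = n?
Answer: -23*√2 ≈ -32.527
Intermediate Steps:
Y(r, I) = r*(-4 + r)
L = 4 (L = -4*(-3 + 2) = -4*(-1) = 4)
o(s, k) = √2 (o(s, k) = √(4 - 2) = √2)
o(Y(1, 2), 7)*(-23) = √2*(-23) = -23*√2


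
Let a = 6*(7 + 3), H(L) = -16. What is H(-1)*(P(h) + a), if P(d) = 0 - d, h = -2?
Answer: -992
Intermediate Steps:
P(d) = -d
a = 60 (a = 6*10 = 60)
H(-1)*(P(h) + a) = -16*(-1*(-2) + 60) = -16*(2 + 60) = -16*62 = -992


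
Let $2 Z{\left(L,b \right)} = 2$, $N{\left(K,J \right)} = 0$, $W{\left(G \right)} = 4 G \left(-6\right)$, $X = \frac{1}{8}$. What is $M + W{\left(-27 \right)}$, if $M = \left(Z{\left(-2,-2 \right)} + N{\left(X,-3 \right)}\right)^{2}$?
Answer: $649$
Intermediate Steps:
$X = \frac{1}{8} \approx 0.125$
$W{\left(G \right)} = - 24 G$
$Z{\left(L,b \right)} = 1$ ($Z{\left(L,b \right)} = \frac{1}{2} \cdot 2 = 1$)
$M = 1$ ($M = \left(1 + 0\right)^{2} = 1^{2} = 1$)
$M + W{\left(-27 \right)} = 1 - -648 = 1 + 648 = 649$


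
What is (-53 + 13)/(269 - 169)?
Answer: -⅖ ≈ -0.40000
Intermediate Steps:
(-53 + 13)/(269 - 169) = -40/100 = -40*1/100 = -⅖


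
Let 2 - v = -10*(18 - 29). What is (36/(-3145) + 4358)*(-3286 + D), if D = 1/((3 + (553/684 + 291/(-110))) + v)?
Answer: -181015558771202428/12640406015 ≈ -1.4320e+7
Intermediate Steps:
v = -108 (v = 2 - (-10)*(18 - 29) = 2 - (-10)*(-11) = 2 - 1*110 = 2 - 110 = -108)
D = -37620/4019207 (D = 1/((3 + (553/684 + 291/(-110))) - 108) = 1/((3 + (553*(1/684) + 291*(-1/110))) - 108) = 1/((3 + (553/684 - 291/110)) - 108) = 1/((3 - 69107/37620) - 108) = 1/(43753/37620 - 108) = 1/(-4019207/37620) = -37620/4019207 ≈ -0.0093601)
(36/(-3145) + 4358)*(-3286 + D) = (36/(-3145) + 4358)*(-3286 - 37620/4019207) = (36*(-1/3145) + 4358)*(-13207151822/4019207) = (-36/3145 + 4358)*(-13207151822/4019207) = (13705874/3145)*(-13207151822/4019207) = -181015558771202428/12640406015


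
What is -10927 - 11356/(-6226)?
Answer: -34010073/3113 ≈ -10925.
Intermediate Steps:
-10927 - 11356/(-6226) = -10927 - 11356*(-1)/6226 = -10927 - 1*(-5678/3113) = -10927 + 5678/3113 = -34010073/3113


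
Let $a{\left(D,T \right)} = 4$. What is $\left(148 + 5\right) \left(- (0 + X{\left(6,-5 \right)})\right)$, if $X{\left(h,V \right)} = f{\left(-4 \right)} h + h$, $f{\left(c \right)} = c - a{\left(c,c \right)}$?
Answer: $6426$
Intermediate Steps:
$f{\left(c \right)} = -4 + c$ ($f{\left(c \right)} = c - 4 = -4 + c$)
$X{\left(h,V \right)} = - 7 h$ ($X{\left(h,V \right)} = \left(-4 - 4\right) h + h = - 8 h + h = - 7 h$)
$\left(148 + 5\right) \left(- (0 + X{\left(6,-5 \right)})\right) = \left(148 + 5\right) \left(- (0 - 42)\right) = 153 \left(- (0 - 42)\right) = 153 \left(\left(-1\right) \left(-42\right)\right) = 153 \cdot 42 = 6426$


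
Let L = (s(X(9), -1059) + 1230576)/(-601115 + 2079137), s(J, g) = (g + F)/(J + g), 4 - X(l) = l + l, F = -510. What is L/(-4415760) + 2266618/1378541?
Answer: 5291065165133373045761/3217988695154069884320 ≈ 1.6442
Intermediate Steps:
X(l) = 4 - 2*l (X(l) = 4 - (l + l) = 4 - 2*l)
s(J, g) = (-510 + g)/(J + g) (s(J, g) = (g - 510)/(J + g) = (-510 + g)/(J + g))
L = 440136539/528639202 (L = ((-510 - 1059)/((4 - 2*9) - 1059) + 1230576)/(-601115 + 2079137) = (-1569/((4 - 18) - 1059) + 1230576)/1478022 = (-1569/(-14 - 1059) + 1230576)*(1/1478022) = (-1569/(-1073) + 1230576)*(1/1478022) = (-1/1073*(-1569) + 1230576)*(1/1478022) = (1569/1073 + 1230576)*(1/1478022) = (1320409617/1073)*(1/1478022) = 440136539/528639202 ≈ 0.83258)
L/(-4415760) + 2266618/1378541 = (440136539/528639202)/(-4415760) + 2266618/1378541 = (440136539/528639202)*(-1/4415760) + 2266618*(1/1378541) = -440136539/2334343842623520 + 2266618/1378541 = 5291065165133373045761/3217988695154069884320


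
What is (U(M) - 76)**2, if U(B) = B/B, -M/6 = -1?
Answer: 5625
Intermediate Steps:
M = 6 (M = -6*(-1) = 6)
U(B) = 1
(U(M) - 76)**2 = (1 - 76)**2 = (-75)**2 = 5625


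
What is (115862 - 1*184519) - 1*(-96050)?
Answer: 27393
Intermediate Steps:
(115862 - 1*184519) - 1*(-96050) = (115862 - 184519) + 96050 = -68657 + 96050 = 27393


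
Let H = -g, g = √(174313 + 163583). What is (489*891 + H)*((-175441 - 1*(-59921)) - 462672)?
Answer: -251917676208 + 65913888*√26 ≈ -2.5158e+11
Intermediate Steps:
g = 114*√26 (g = √337896 = 114*√26 ≈ 581.29)
H = -114*√26 ≈ -581.29
(489*891 + H)*((-175441 - 1*(-59921)) - 462672) = (489*891 - 114*√26)*((-175441 - 1*(-59921)) - 462672) = (435699 - 114*√26)*((-175441 + 59921) - 462672) = (435699 - 114*√26)*(-115520 - 462672) = (435699 - 114*√26)*(-578192) = -251917676208 + 65913888*√26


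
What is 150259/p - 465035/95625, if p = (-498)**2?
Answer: -43992167/10333500 ≈ -4.2572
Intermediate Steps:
p = 248004
150259/p - 465035/95625 = 150259/248004 - 465035/95625 = 150259*(1/248004) - 465035*1/95625 = 150259/248004 - 5471/1125 = -43992167/10333500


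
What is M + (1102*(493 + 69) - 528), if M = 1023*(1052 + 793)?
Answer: 2506231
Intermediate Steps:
M = 1887435 (M = 1023*1845 = 1887435)
M + (1102*(493 + 69) - 528) = 1887435 + (1102*(493 + 69) - 528) = 1887435 + (1102*562 - 528) = 1887435 + (619324 - 528) = 1887435 + 618796 = 2506231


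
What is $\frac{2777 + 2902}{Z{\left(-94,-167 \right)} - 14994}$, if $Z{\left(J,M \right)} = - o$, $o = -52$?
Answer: $- \frac{5679}{14942} \approx -0.38007$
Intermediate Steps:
$Z{\left(J,M \right)} = 52$ ($Z{\left(J,M \right)} = \left(-1\right) \left(-52\right) = 52$)
$\frac{2777 + 2902}{Z{\left(-94,-167 \right)} - 14994} = \frac{2777 + 2902}{52 - 14994} = \frac{5679}{-14942} = 5679 \left(- \frac{1}{14942}\right) = - \frac{5679}{14942}$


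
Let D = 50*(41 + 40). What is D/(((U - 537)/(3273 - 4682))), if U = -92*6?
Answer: 634050/121 ≈ 5240.1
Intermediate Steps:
U = -552
D = 4050 (D = 50*81 = 4050)
D/(((U - 537)/(3273 - 4682))) = 4050/(((-552 - 537)/(3273 - 4682))) = 4050/((-1089/(-1409))) = 4050/((-1089*(-1/1409))) = 4050/(1089/1409) = 4050*(1409/1089) = 634050/121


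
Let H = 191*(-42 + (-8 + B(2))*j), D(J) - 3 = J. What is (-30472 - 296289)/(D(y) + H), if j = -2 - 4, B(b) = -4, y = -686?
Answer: -326761/5047 ≈ -64.744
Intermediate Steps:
D(J) = 3 + J
j = -6
H = 5730 (H = 191*(-42 + (-8 - 4)*(-6)) = 191*(-42 - 12*(-6)) = 191*(-42 + 72) = 191*30 = 5730)
(-30472 - 296289)/(D(y) + H) = (-30472 - 296289)/((3 - 686) + 5730) = -326761/(-683 + 5730) = -326761/5047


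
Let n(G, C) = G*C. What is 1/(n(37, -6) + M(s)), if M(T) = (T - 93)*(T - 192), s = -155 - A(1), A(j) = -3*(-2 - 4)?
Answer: 1/96868 ≈ 1.0323e-5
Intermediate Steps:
A(j) = 18 (A(j) = -3*(-6) = 18)
n(G, C) = C*G
s = -173 (s = -155 - 1*18 = -155 - 18 = -173)
M(T) = (-192 + T)*(-93 + T) (M(T) = (-93 + T)*(-192 + T) = (-192 + T)*(-93 + T))
1/(n(37, -6) + M(s)) = 1/(-6*37 + (17856 + (-173)**2 - 285*(-173))) = 1/(-222 + (17856 + 29929 + 49305)) = 1/(-222 + 97090) = 1/96868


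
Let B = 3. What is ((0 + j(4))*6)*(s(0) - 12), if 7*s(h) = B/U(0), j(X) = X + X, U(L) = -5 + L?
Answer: -20304/35 ≈ -580.11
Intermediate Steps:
j(X) = 2*X
s(h) = -3/35 (s(h) = (3/(-5 + 0))/7 = (3/(-5))/7 = (3*(-1/5))/7 = (1/7)*(-3/5) = -3/35)
((0 + j(4))*6)*(s(0) - 12) = ((0 + 2*4)*6)*(-3/35 - 12) = ((0 + 8)*6)*(-423/35) = (8*6)*(-423/35) = 48*(-423/35) = -20304/35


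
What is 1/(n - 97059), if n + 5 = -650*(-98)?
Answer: -1/33364 ≈ -2.9972e-5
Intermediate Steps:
n = 63695 (n = -5 - 650*(-98) = -5 + 63700 = 63695)
1/(n - 97059) = 1/(63695 - 97059) = 1/(-33364) = -1/33364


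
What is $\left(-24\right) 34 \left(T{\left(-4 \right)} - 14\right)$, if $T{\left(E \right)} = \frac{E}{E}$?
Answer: $10608$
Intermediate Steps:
$T{\left(E \right)} = 1$
$\left(-24\right) 34 \left(T{\left(-4 \right)} - 14\right) = \left(-24\right) 34 \left(1 - 14\right) = \left(-816\right) \left(-13\right) = 10608$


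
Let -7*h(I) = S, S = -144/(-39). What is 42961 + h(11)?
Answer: 3909403/91 ≈ 42961.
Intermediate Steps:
S = 48/13 (S = -144*(-1/39) = 48/13 ≈ 3.6923)
h(I) = -48/91 (h(I) = -⅐*48/13 = -48/91)
42961 + h(11) = 42961 - 48/91 = 3909403/91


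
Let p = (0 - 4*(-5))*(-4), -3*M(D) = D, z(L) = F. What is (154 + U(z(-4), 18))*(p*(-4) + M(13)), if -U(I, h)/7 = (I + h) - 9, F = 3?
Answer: 66290/3 ≈ 22097.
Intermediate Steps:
z(L) = 3
M(D) = -D/3
p = -80 (p = (0 + 20)*(-4) = 20*(-4) = -80)
U(I, h) = 63 - 7*I - 7*h (U(I, h) = -7*((I + h) - 9) = -7*(-9 + I + h) = 63 - 7*I - 7*h)
(154 + U(z(-4), 18))*(p*(-4) + M(13)) = (154 + (63 - 7*3 - 7*18))*(-80*(-4) - ⅓*13) = (154 + (63 - 21 - 126))*(320 - 13/3) = (154 - 84)*(947/3) = 70*(947/3) = 66290/3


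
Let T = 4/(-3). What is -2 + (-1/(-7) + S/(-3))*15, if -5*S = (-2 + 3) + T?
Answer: -4/21 ≈ -0.19048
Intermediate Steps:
T = -4/3 (T = 4*(-⅓) = -4/3 ≈ -1.3333)
S = 1/15 (S = -((-2 + 3) - 4/3)/5 = -(1 - 4/3)/5 = -⅕*(-⅓) = 1/15 ≈ 0.066667)
-2 + (-1/(-7) + S/(-3))*15 = -2 + (-1/(-7) + (1/15)/(-3))*15 = -2 + (-1*(-⅐) + (1/15)*(-⅓))*15 = -2 + (⅐ - 1/45)*15 = -2 + (38/315)*15 = -2 + 38/21 = -4/21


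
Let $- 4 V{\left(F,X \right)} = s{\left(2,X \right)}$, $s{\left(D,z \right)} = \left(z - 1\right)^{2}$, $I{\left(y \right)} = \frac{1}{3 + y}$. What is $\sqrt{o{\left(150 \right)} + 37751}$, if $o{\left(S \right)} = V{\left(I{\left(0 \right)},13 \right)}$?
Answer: $\sqrt{37715} \approx 194.2$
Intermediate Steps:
$s{\left(D,z \right)} = \left(-1 + z\right)^{2}$
$V{\left(F,X \right)} = - \frac{\left(-1 + X\right)^{2}}{4}$
$o{\left(S \right)} = -36$ ($o{\left(S \right)} = - \frac{\left(-1 + 13\right)^{2}}{4} = - \frac{12^{2}}{4} = \left(- \frac{1}{4}\right) 144 = -36$)
$\sqrt{o{\left(150 \right)} + 37751} = \sqrt{-36 + 37751} = \sqrt{37715}$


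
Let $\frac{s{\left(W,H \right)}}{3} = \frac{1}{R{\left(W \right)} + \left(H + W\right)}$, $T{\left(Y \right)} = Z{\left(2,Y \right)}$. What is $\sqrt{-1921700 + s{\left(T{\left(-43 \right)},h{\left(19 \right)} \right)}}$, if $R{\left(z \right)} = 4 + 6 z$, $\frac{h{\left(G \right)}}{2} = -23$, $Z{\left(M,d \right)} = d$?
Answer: $\frac{i \sqrt{4614001721}}{49} \approx 1386.3 i$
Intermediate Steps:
$T{\left(Y \right)} = Y$
$h{\left(G \right)} = -46$ ($h{\left(G \right)} = 2 \left(-23\right) = -46$)
$s{\left(W,H \right)} = \frac{3}{4 + H + 7 W}$ ($s{\left(W,H \right)} = \frac{3}{\left(4 + 6 W\right) + \left(H + W\right)} = \frac{3}{4 + H + 7 W}$)
$\sqrt{-1921700 + s{\left(T{\left(-43 \right)},h{\left(19 \right)} \right)}} = \sqrt{-1921700 + \frac{3}{4 - 46 + 7 \left(-43\right)}} = \sqrt{-1921700 + \frac{3}{4 - 46 - 301}} = \sqrt{-1921700 + \frac{3}{-343}} = \sqrt{-1921700 + 3 \left(- \frac{1}{343}\right)} = \sqrt{-1921700 - \frac{3}{343}} = \sqrt{- \frac{659143103}{343}} = \frac{i \sqrt{4614001721}}{49}$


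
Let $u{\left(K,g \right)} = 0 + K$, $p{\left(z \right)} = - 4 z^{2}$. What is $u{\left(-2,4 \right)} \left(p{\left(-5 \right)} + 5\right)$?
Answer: $190$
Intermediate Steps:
$u{\left(K,g \right)} = K$
$u{\left(-2,4 \right)} \left(p{\left(-5 \right)} + 5\right) = - 2 \left(- 4 \left(-5\right)^{2} + 5\right) = - 2 \left(\left(-4\right) 25 + 5\right) = - 2 \left(-100 + 5\right) = \left(-2\right) \left(-95\right) = 190$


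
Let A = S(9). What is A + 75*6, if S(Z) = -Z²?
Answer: 369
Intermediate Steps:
A = -81 (A = -1*9² = -1*81 = -81)
A + 75*6 = -81 + 75*6 = -81 + 450 = 369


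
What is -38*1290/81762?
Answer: -8170/13627 ≈ -0.59954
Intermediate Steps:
-38*1290/81762 = -49020*1/81762 = -8170/13627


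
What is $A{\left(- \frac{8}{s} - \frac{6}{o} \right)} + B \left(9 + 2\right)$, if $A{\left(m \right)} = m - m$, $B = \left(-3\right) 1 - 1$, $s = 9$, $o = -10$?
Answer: $-44$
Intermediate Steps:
$B = -4$ ($B = -3 - 1 = -4$)
$A{\left(m \right)} = 0$
$A{\left(- \frac{8}{s} - \frac{6}{o} \right)} + B \left(9 + 2\right) = 0 - 4 \left(9 + 2\right) = 0 - 44 = -44$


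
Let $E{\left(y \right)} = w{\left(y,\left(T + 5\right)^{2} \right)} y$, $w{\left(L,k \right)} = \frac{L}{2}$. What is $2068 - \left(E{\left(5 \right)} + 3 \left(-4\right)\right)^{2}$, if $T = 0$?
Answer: $\frac{8271}{4} \approx 2067.8$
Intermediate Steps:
$w{\left(L,k \right)} = \frac{L}{2}$ ($w{\left(L,k \right)} = L \frac{1}{2} = \frac{L}{2}$)
$E{\left(y \right)} = \frac{y^{2}}{2}$ ($E{\left(y \right)} = \frac{y}{2} y = \frac{y^{2}}{2}$)
$2068 - \left(E{\left(5 \right)} + 3 \left(-4\right)\right)^{2} = 2068 - \left(\frac{5^{2}}{2} + 3 \left(-4\right)\right)^{2} = 2068 - \left(\frac{1}{2} \cdot 25 - 12\right)^{2} = 2068 - \left(\frac{25}{2} - 12\right)^{2} = 2068 - \left(\frac{1}{2}\right)^{2} = 2068 - \frac{1}{4} = \frac{8271}{4}$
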